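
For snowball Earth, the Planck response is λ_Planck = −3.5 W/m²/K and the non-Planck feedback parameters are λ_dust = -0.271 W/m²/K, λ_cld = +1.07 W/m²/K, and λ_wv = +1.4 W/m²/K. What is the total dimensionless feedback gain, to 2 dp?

Convert to gains: g_dust = -0.271/3.5 = -0.07743; g_cld = 1.07/3.5 = 0.3057; g_wv = 1.4/3.5 = 0.4.
Total gain g = 0.62827.

0.63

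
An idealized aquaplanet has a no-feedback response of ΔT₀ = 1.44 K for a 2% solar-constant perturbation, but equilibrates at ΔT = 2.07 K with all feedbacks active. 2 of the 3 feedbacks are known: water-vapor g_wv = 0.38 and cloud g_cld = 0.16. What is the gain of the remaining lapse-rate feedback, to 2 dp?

-0.24

Amplification A = ΔT/ΔT₀ = 2.07/1.44 = 1.438.
Total gain g = 1 − 1/A = 1 − 1/1.438 = 0.3046.
Known gains sum to 0.38 + 0.16 = 0.54.
g_lr = 0.3046 − 0.54 = -0.24.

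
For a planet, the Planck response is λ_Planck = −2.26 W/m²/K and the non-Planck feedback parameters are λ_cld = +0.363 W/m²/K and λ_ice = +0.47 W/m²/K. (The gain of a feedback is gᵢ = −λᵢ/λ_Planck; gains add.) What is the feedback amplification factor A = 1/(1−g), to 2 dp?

Convert to gains: g_cld = 0.363/2.26 = 0.1606; g_ice = 0.47/2.26 = 0.208.
Total gain g = 0.3686.
A = 1/(1 − 0.3686) = 1.58.

1.58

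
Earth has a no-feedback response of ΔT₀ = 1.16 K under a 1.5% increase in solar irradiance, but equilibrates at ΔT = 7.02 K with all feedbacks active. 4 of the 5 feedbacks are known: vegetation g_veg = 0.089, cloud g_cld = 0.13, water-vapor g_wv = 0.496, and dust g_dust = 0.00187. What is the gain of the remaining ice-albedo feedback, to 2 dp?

0.12

Amplification A = ΔT/ΔT₀ = 7.02/1.16 = 6.052.
Total gain g = 1 − 1/A = 1 − 1/6.052 = 0.8348.
Known gains sum to 0.089 + 0.13 + 0.496 + 0.00187 = 0.71687.
g_ice = 0.8348 − 0.71687 = 0.12.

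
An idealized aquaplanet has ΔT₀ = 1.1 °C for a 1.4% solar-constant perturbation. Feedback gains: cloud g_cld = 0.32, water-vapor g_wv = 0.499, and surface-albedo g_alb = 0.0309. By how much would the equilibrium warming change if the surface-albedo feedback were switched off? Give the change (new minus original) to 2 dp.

Original: g = 0.8499, ΔT = 1.1/(1−0.8499) = 7.3284 °C.
Without surface-albedo: g' = 0.819, ΔT' = 1.1/(1−0.819) = 6.0773 °C.
Change = 6.0773 − 7.3284 = -1.25 °C.

-1.25 °C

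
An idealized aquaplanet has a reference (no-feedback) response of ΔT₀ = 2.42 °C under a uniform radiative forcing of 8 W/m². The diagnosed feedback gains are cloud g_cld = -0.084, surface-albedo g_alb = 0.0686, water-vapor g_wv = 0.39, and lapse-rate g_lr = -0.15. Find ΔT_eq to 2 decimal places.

Total gain g = -0.084 + 0.0686 + 0.39 − 0.15 = 0.2246.
Amplification A = 1/(1 − 0.2246) = 1.29.
ΔT = 2.42 × 1.29 = 3.12 °C.

3.12 °C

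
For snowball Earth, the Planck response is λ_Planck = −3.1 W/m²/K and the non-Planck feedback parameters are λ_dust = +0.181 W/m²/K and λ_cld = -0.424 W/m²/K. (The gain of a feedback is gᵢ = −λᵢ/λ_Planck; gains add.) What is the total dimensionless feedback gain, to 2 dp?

Convert to gains: g_dust = 0.181/3.1 = 0.05839; g_cld = -0.424/3.1 = -0.1368.
Total gain g = -0.07841.

-0.08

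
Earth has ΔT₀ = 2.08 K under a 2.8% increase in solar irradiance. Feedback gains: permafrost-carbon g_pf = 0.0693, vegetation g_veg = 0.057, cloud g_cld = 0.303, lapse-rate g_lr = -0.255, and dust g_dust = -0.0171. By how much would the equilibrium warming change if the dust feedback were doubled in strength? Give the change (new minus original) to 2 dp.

-0.05 K

Original: g = 0.1572, ΔT = 2.08/(1−0.1572) = 2.4680 K.
With doubled dust: g' = 0.1401, ΔT' = 2.08/(1−0.1401) = 2.4189 K.
Change = 2.4189 − 2.4680 = -0.05 K.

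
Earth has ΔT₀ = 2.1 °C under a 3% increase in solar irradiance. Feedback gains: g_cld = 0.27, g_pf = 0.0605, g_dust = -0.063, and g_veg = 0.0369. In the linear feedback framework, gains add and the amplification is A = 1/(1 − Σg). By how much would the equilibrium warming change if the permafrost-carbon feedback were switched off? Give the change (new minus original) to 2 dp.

-0.24 °C

Original: g = 0.3044, ΔT = 2.1/(1−0.3044) = 3.0190 °C.
Without permafrost-carbon: g' = 0.2439, ΔT' = 2.1/(1−0.2439) = 2.7774 °C.
Change = 2.7774 − 3.0190 = -0.24 °C.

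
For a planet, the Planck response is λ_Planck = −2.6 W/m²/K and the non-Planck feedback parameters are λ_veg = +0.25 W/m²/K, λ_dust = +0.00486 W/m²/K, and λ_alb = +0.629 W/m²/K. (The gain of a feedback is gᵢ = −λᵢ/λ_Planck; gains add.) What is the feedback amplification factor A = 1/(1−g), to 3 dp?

Convert to gains: g_veg = 0.25/2.6 = 0.09615; g_dust = 0.00486/2.6 = 0.001869; g_alb = 0.629/2.6 = 0.2419.
Total gain g = 0.339919.
A = 1/(1 − 0.339919) = 1.515.

1.515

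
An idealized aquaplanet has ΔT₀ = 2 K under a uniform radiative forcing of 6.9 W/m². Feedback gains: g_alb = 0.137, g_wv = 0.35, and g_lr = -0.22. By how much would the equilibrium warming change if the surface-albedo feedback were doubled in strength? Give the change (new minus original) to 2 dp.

0.63 K

Original: g = 0.267, ΔT = 2/(1−0.267) = 2.7285 K.
With doubled surface-albedo: g' = 0.404, ΔT' = 2/(1−0.404) = 3.3557 K.
Change = 3.3557 − 2.7285 = 0.63 K.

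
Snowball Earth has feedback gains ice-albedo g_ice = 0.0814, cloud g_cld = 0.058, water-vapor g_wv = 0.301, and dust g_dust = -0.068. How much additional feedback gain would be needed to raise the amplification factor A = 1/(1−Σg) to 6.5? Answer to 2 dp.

0.47

Current total gain = 0.3724.
Target gain for A = 6.5: g* = 1 − 1/6.5 = 0.8462.
Additional gain needed = 0.8462 − 0.3724 = 0.47.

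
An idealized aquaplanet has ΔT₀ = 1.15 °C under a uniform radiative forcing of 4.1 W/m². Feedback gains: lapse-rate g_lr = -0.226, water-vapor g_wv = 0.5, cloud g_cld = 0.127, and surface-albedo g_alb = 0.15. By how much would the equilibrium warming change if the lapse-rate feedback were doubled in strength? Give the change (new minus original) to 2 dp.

Original: g = 0.551, ΔT = 1.15/(1−0.551) = 2.5612 °C.
With doubled lapse-rate: g' = 0.325, ΔT' = 1.15/(1−0.325) = 1.7037 °C.
Change = 1.7037 − 2.5612 = -0.86 °C.

-0.86 °C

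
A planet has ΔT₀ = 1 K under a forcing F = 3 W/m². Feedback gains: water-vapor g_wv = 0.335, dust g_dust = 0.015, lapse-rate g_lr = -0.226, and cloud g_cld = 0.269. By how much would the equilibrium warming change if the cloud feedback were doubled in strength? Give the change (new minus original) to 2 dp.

1.31 K

Original: g = 0.393, ΔT = 1/(1−0.393) = 1.6474 K.
With doubled cloud: g' = 0.662, ΔT' = 1/(1−0.662) = 2.9586 K.
Change = 2.9586 − 1.6474 = 1.31 K.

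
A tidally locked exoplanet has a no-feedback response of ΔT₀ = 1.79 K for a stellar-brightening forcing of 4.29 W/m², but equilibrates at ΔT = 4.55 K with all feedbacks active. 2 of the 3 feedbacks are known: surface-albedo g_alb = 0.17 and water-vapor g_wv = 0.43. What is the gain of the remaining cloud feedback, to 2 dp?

Amplification A = ΔT/ΔT₀ = 4.55/1.79 = 2.542.
Total gain g = 1 − 1/A = 1 − 1/2.542 = 0.6066.
Known gains sum to 0.17 + 0.43 = 0.6.
g_cld = 0.6066 − 0.6 = 0.01.

0.01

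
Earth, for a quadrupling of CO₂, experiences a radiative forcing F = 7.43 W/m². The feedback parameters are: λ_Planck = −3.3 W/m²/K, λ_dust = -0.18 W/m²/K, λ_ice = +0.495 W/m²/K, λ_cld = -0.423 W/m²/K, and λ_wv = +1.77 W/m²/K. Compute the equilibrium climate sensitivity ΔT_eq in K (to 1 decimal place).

Net feedback parameter λ = (−3.3) + (-0.18) + (+0.495) + (-0.423) + (+1.77) = -1.638 W/m²/K.
ΔT = −F/λ = −7.43/(-1.638) = 4.5 K.

4.5 K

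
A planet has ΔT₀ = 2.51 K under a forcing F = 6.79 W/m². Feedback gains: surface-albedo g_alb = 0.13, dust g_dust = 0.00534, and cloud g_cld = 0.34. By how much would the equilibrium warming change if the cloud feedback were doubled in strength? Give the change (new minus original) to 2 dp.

Original: g = 0.47534, ΔT = 2.51/(1−0.47534) = 4.7841 K.
With doubled cloud: g' = 0.81534, ΔT' = 2.51/(1−0.81534) = 13.5925 K.
Change = 13.5925 − 4.7841 = 8.81 K.

8.81 K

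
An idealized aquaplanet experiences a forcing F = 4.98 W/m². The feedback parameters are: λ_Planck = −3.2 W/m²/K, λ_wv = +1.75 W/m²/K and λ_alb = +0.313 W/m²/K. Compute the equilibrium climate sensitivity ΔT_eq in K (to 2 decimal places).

Net feedback parameter λ = (−3.2) + (+1.75) + (+0.313) = -1.137 W/m²/K.
ΔT = −F/λ = −4.98/(-1.137) = 4.38 K.

4.38 K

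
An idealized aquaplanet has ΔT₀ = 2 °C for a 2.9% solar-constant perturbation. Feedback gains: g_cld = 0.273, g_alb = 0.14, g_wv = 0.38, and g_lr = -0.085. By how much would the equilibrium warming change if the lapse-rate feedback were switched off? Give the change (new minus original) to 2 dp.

Original: g = 0.708, ΔT = 2/(1−0.708) = 6.8493 °C.
Without lapse-rate: g' = 0.793, ΔT' = 2/(1−0.793) = 9.6618 °C.
Change = 9.6618 − 6.8493 = 2.81 °C.

2.81 °C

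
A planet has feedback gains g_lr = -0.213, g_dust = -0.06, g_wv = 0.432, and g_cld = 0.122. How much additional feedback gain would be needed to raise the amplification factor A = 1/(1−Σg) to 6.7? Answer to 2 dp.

Current total gain = 0.281.
Target gain for A = 6.7: g* = 1 − 1/6.7 = 0.8507.
Additional gain needed = 0.8507 − 0.281 = 0.57.

0.57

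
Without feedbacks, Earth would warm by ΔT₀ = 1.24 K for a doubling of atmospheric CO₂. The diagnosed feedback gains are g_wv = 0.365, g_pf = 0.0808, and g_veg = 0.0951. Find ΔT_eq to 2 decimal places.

2.70 K

Total gain g = 0.365 + 0.0808 + 0.0951 = 0.5409.
Amplification A = 1/(1 − 0.5409) = 2.178.
ΔT = 1.24 × 2.178 = 2.70 K.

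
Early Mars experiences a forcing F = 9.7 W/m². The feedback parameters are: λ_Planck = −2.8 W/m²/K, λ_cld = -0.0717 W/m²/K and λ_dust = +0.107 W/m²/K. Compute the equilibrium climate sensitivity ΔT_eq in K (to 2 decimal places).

3.51 K

Net feedback parameter λ = (−2.8) + (-0.0717) + (+0.107) = -2.7647 W/m²/K.
ΔT = −F/λ = −9.7/(-2.7647) = 3.51 K.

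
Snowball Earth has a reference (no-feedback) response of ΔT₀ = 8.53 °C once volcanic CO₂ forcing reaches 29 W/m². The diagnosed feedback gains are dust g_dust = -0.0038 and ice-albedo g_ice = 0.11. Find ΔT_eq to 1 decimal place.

9.5 °C

Total gain g = -0.0038 + 0.11 = 0.1062.
Amplification A = 1/(1 − 0.1062) = 1.119.
ΔT = 8.53 × 1.119 = 9.5 °C.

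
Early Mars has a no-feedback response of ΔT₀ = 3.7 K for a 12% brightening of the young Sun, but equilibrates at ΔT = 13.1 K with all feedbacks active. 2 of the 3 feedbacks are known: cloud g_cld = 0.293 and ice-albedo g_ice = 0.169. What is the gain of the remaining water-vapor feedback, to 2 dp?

Amplification A = ΔT/ΔT₀ = 13.1/3.7 = 3.541.
Total gain g = 1 − 1/A = 1 − 1/3.541 = 0.7176.
Known gains sum to 0.293 + 0.169 = 0.462.
g_wv = 0.7176 − 0.462 = 0.26.

0.26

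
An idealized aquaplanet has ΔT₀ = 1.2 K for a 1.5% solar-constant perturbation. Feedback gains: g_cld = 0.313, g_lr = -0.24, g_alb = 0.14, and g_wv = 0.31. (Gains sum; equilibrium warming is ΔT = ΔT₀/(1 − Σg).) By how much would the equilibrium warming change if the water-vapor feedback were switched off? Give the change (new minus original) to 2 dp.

Original: g = 0.523, ΔT = 1.2/(1−0.523) = 2.5157 K.
Without water-vapor: g' = 0.213, ΔT' = 1.2/(1−0.213) = 1.5248 K.
Change = 1.5248 − 2.5157 = -0.99 K.

-0.99 K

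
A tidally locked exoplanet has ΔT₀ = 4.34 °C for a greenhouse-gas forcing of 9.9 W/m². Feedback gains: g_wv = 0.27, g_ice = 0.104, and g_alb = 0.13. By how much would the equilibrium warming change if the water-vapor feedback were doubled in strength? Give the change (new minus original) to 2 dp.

Original: g = 0.504, ΔT = 4.34/(1−0.504) = 8.7500 °C.
With doubled water-vapor: g' = 0.774, ΔT' = 4.34/(1−0.774) = 19.2035 °C.
Change = 19.2035 − 8.7500 = 10.45 °C.

10.45 °C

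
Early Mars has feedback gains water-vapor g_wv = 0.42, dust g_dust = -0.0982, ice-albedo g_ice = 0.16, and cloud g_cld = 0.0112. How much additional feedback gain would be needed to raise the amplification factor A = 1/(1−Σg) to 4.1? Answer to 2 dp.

0.26

Current total gain = 0.493.
Target gain for A = 4.1: g* = 1 − 1/4.1 = 0.7561.
Additional gain needed = 0.7561 − 0.493 = 0.26.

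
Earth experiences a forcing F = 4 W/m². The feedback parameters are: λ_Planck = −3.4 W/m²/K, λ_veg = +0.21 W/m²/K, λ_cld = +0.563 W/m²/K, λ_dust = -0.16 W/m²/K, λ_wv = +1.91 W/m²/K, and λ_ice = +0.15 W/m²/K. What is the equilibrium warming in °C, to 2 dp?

Net feedback parameter λ = (−3.4) + (+0.21) + (+0.563) + (-0.16) + (+1.91) + (+0.15) = -0.727 W/m²/K.
ΔT = −F/λ = −4/(-0.727) = 5.50 °C.

5.50 °C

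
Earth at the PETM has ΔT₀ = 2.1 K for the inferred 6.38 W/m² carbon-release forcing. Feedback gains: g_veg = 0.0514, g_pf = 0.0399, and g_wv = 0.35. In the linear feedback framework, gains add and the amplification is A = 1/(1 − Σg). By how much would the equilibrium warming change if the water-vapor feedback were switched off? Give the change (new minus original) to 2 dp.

Original: g = 0.4413, ΔT = 2.1/(1−0.4413) = 3.7587 K.
Without water-vapor: g' = 0.0913, ΔT' = 2.1/(1−0.0913) = 2.3110 K.
Change = 2.3110 − 3.7587 = -1.45 K.

-1.45 K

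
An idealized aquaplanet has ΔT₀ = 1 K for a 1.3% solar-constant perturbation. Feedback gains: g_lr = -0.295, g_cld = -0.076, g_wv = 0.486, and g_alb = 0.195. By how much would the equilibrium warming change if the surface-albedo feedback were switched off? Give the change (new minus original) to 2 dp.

Original: g = 0.31, ΔT = 1/(1−0.31) = 1.4493 K.
Without surface-albedo: g' = 0.115, ΔT' = 1/(1−0.115) = 1.1299 K.
Change = 1.1299 − 1.4493 = -0.32 K.

-0.32 K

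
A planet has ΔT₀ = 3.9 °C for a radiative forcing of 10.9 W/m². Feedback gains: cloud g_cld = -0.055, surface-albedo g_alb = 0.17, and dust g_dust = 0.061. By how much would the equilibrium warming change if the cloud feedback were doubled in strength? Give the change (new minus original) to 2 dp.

-0.30 °C

Original: g = 0.176, ΔT = 3.9/(1−0.176) = 4.7330 °C.
With doubled cloud: g' = 0.121, ΔT' = 3.9/(1−0.121) = 4.4369 °C.
Change = 4.4369 − 4.7330 = -0.30 °C.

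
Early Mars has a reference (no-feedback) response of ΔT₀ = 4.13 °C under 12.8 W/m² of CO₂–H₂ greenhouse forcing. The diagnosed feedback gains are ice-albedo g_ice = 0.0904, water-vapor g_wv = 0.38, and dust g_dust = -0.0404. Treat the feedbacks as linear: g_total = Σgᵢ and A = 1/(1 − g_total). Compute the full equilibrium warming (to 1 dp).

7.2 °C

Total gain g = 0.0904 + 0.38 − 0.0404 = 0.43.
Amplification A = 1/(1 − 0.43) = 1.754.
ΔT = 4.13 × 1.754 = 7.2 °C.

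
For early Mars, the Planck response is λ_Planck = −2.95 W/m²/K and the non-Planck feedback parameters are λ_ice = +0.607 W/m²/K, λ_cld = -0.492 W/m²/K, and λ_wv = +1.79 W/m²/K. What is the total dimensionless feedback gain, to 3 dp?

0.646

Convert to gains: g_ice = 0.607/2.95 = 0.2058; g_cld = -0.492/2.95 = -0.1668; g_wv = 1.79/2.95 = 0.6068.
Total gain g = 0.6458.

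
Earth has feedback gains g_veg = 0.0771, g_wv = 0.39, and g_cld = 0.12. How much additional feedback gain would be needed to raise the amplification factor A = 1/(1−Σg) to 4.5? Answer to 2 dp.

Current total gain = 0.5871.
Target gain for A = 4.5: g* = 1 − 1/4.5 = 0.7778.
Additional gain needed = 0.7778 − 0.5871 = 0.19.

0.19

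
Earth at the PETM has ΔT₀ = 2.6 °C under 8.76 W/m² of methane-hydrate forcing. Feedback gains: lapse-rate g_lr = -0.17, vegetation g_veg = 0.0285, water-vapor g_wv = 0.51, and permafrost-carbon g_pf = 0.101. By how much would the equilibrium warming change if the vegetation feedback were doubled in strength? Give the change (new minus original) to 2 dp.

Original: g = 0.4695, ΔT = 2.6/(1−0.4695) = 4.9010 °C.
With doubled vegetation: g' = 0.498, ΔT' = 2.6/(1−0.498) = 5.1793 °C.
Change = 5.1793 − 4.9010 = 0.28 °C.

0.28 °C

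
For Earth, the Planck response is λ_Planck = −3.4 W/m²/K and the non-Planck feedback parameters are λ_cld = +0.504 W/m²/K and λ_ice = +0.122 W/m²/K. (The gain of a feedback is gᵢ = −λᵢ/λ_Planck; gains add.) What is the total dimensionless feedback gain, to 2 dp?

Convert to gains: g_cld = 0.504/3.4 = 0.1482; g_ice = 0.122/3.4 = 0.03588.
Total gain g = 0.18408.

0.18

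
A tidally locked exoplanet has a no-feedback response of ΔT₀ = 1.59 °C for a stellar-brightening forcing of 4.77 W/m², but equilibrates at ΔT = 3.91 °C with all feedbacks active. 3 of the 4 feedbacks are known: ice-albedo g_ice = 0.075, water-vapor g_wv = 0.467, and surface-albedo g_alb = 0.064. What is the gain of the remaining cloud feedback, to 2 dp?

Amplification A = ΔT/ΔT₀ = 3.91/1.59 = 2.459.
Total gain g = 1 − 1/A = 1 − 1/2.459 = 0.5933.
Known gains sum to 0.075 + 0.467 + 0.064 = 0.606.
g_cld = 0.5933 − 0.606 = -0.01.

-0.01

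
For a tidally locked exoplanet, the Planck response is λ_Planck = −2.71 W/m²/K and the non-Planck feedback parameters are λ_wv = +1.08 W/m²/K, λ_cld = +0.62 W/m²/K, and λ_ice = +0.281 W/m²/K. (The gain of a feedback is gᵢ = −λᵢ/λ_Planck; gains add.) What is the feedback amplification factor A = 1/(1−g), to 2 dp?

3.72

Convert to gains: g_wv = 1.08/2.71 = 0.3985; g_cld = 0.62/2.71 = 0.2288; g_ice = 0.281/2.71 = 0.1037.
Total gain g = 0.731.
A = 1/(1 − 0.731) = 3.72.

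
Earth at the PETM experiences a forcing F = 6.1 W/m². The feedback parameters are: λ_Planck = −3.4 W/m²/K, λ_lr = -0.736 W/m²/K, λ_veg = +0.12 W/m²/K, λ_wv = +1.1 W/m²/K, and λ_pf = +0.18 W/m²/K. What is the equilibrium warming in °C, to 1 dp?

2.2 °C

Net feedback parameter λ = (−3.4) + (-0.736) + (+0.12) + (+1.1) + (+0.18) = -2.736 W/m²/K.
ΔT = −F/λ = −6.1/(-2.736) = 2.2 °C.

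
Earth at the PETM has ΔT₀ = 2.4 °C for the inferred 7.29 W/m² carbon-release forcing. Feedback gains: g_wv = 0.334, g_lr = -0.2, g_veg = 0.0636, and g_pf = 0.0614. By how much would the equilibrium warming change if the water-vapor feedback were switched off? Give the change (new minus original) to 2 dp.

-1.01 °C

Original: g = 0.259, ΔT = 2.4/(1−0.259) = 3.2389 °C.
Without water-vapor: g' = -0.075, ΔT' = 2.4/(1+0.075) = 2.2326 °C.
Change = 2.2326 − 3.2389 = -1.01 °C.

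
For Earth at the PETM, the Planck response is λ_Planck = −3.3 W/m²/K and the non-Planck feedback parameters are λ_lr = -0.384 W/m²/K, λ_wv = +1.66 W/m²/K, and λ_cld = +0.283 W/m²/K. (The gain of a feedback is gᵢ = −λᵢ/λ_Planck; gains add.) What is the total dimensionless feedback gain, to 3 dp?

Convert to gains: g_lr = -0.384/3.3 = -0.1164; g_wv = 1.66/3.3 = 0.503; g_cld = 0.283/3.3 = 0.08576.
Total gain g = 0.47236.

0.472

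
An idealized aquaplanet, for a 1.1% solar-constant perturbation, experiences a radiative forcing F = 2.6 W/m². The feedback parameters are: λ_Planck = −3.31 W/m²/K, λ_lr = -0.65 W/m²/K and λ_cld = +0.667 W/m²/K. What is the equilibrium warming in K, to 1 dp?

Net feedback parameter λ = (−3.31) + (-0.65) + (+0.667) = -3.293 W/m²/K.
ΔT = −F/λ = −2.6/(-3.293) = 0.8 K.

0.8 K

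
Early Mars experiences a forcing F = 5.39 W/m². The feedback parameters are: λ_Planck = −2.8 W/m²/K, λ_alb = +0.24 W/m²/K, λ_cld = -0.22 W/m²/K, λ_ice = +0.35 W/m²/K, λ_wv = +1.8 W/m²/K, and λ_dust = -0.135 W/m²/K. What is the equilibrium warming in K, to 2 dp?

Net feedback parameter λ = (−2.8) + (+0.24) + (-0.22) + (+0.35) + (+1.8) + (-0.135) = -0.765 W/m²/K.
ΔT = −F/λ = −5.39/(-0.765) = 7.05 K.

7.05 K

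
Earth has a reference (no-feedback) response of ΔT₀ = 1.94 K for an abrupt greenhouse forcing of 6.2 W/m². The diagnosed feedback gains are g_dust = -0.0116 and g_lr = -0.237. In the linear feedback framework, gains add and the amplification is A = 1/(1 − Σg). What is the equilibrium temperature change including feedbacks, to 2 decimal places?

Total gain g = -0.0116 − 0.237 = -0.2486.
Amplification A = 1/(1 + 0.2486) = 0.8009.
ΔT = 1.94 × 0.8009 = 1.55 K.

1.55 K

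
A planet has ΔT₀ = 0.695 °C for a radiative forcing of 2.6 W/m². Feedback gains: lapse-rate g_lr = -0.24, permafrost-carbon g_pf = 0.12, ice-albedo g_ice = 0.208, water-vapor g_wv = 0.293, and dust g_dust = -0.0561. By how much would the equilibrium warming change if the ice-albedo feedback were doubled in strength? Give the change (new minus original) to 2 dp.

Original: g = 0.3249, ΔT = 0.695/(1−0.3249) = 1.0295 °C.
With doubled ice-albedo: g' = 0.5329, ΔT' = 0.695/(1−0.5329) = 1.4879 °C.
Change = 1.4879 − 1.0295 = 0.46 °C.

0.46 °C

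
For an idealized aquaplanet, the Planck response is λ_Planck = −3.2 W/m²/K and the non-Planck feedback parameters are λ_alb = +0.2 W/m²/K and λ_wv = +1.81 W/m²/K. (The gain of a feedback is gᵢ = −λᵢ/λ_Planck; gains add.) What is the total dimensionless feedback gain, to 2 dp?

0.63

Convert to gains: g_alb = 0.2/3.2 = 0.0625; g_wv = 1.81/3.2 = 0.5656.
Total gain g = 0.6281.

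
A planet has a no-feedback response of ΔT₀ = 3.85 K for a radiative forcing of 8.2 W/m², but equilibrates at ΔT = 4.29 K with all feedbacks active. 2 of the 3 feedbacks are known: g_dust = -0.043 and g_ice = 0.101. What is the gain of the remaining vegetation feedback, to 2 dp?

Amplification A = ΔT/ΔT₀ = 4.29/3.85 = 1.114.
Total gain g = 1 − 1/A = 1 − 1/1.114 = 0.1023.
Known gains sum to -0.043 + 0.101 = 0.058.
g_veg = 0.1023 − 0.058 = 0.04.

0.04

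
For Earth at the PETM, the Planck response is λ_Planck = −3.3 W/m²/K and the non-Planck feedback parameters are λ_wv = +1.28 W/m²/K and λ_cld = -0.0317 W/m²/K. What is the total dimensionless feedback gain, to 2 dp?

0.38

Convert to gains: g_wv = 1.28/3.3 = 0.3879; g_cld = -0.0317/3.3 = -0.009606.
Total gain g = 0.378294.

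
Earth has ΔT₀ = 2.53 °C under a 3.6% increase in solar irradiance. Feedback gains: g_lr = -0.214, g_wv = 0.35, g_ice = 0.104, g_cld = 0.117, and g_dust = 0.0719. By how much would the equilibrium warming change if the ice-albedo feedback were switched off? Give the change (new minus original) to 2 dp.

-0.68 °C

Original: g = 0.4289, ΔT = 2.53/(1−0.4289) = 4.4300 °C.
Without ice-albedo: g' = 0.3249, ΔT' = 2.53/(1−0.3249) = 3.7476 °C.
Change = 3.7476 − 4.4300 = -0.68 °C.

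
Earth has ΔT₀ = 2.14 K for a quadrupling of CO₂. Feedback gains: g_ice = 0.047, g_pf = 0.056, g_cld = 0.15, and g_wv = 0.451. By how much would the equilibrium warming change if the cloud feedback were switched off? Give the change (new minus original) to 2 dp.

Original: g = 0.704, ΔT = 2.14/(1−0.704) = 7.2297 K.
Without cloud: g' = 0.554, ΔT' = 2.14/(1−0.554) = 4.7982 K.
Change = 4.7982 − 7.2297 = -2.43 K.

-2.43 K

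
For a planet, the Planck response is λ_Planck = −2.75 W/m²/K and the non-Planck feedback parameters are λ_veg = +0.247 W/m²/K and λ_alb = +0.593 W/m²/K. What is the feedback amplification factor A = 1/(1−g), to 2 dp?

Convert to gains: g_veg = 0.247/2.75 = 0.08982; g_alb = 0.593/2.75 = 0.2156.
Total gain g = 0.30542.
A = 1/(1 − 0.30542) = 1.44.

1.44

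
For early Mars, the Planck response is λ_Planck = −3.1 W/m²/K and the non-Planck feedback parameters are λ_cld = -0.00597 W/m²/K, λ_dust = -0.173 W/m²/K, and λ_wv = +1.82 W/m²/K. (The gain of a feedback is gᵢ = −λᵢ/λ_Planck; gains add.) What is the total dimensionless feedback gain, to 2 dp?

Convert to gains: g_cld = -0.00597/3.1 = -0.001926; g_dust = -0.173/3.1 = -0.05581; g_wv = 1.82/3.1 = 0.5871.
Total gain g = 0.529364.

0.53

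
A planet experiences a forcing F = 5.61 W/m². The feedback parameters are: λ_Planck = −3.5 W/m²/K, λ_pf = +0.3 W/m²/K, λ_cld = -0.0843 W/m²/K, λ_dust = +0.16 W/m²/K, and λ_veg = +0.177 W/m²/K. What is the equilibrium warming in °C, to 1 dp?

Net feedback parameter λ = (−3.5) + (+0.3) + (-0.0843) + (+0.16) + (+0.177) = -2.9473 W/m²/K.
ΔT = −F/λ = −5.61/(-2.9473) = 1.9 °C.

1.9 °C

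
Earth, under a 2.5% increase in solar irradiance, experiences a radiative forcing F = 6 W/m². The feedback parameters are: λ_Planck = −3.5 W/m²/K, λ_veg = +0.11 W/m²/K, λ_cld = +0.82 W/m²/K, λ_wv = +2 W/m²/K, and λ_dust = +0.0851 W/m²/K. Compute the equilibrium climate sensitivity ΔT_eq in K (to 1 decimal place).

Net feedback parameter λ = (−3.5) + (+0.11) + (+0.82) + (+2) + (+0.0851) = -0.4849 W/m²/K.
ΔT = −F/λ = −6/(-0.4849) = 12.4 K.

12.4 K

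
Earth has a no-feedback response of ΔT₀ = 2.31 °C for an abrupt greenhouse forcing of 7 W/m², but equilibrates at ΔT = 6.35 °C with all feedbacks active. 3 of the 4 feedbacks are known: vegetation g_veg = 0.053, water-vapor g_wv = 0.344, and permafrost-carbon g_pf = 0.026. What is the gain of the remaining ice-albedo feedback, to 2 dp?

Amplification A = ΔT/ΔT₀ = 6.35/2.31 = 2.749.
Total gain g = 1 − 1/A = 1 − 1/2.749 = 0.6362.
Known gains sum to 0.053 + 0.344 + 0.026 = 0.423.
g_ice = 0.6362 − 0.423 = 0.21.

0.21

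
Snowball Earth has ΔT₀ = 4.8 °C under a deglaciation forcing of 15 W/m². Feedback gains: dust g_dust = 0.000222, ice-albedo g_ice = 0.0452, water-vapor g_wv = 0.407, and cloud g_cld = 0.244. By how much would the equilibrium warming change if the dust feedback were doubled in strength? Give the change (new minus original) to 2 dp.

0.01 °C

Original: g = 0.696422, ΔT = 4.8/(1−0.696422) = 15.8114 °C.
With doubled dust: g' = 0.696644, ΔT' = 4.8/(1−0.696644) = 15.8230 °C.
Change = 15.8230 − 15.8114 = 0.01 °C.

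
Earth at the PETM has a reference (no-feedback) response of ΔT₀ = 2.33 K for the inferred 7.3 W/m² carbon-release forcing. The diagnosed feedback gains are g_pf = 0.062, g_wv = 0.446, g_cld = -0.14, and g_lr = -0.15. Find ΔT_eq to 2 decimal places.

2.98 K

Total gain g = 0.062 + 0.446 − 0.14 − 0.15 = 0.218.
Amplification A = 1/(1 − 0.218) = 1.279.
ΔT = 2.33 × 1.279 = 2.98 K.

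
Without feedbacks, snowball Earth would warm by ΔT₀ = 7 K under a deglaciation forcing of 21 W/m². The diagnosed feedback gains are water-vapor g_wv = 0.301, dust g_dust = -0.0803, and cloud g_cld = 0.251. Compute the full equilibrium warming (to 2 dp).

Total gain g = 0.301 − 0.0803 + 0.251 = 0.4717.
Amplification A = 1/(1 − 0.4717) = 1.893.
ΔT = 7 × 1.893 = 13.25 K.

13.25 K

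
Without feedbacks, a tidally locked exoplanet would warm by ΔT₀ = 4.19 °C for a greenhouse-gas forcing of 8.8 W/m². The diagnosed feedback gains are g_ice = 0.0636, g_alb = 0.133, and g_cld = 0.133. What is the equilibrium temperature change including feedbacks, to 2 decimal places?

6.25 °C

Total gain g = 0.0636 + 0.133 + 0.133 = 0.3296.
Amplification A = 1/(1 − 0.3296) = 1.492.
ΔT = 4.19 × 1.492 = 6.25 °C.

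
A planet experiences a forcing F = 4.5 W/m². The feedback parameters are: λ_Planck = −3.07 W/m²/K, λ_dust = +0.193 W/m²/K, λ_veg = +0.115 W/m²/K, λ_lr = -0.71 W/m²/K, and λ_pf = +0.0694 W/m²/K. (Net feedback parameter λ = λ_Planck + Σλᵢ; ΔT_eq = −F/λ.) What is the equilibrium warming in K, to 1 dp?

1.3 K

Net feedback parameter λ = (−3.07) + (+0.193) + (+0.115) + (-0.71) + (+0.0694) = -3.4026 W/m²/K.
ΔT = −F/λ = −4.5/(-3.4026) = 1.3 K.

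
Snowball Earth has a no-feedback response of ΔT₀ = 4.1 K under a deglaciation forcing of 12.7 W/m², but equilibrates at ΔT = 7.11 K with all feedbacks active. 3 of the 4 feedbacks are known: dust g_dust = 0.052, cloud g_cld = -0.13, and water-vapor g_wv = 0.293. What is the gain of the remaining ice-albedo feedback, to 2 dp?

0.21

Amplification A = ΔT/ΔT₀ = 7.11/4.1 = 1.734.
Total gain g = 1 − 1/A = 1 − 1/1.734 = 0.4233.
Known gains sum to 0.052 − 0.13 + 0.293 = 0.215.
g_ice = 0.4233 − 0.215 = 0.21.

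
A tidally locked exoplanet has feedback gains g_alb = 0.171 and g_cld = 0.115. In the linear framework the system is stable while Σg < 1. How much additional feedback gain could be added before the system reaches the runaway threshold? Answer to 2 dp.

0.71

Current total gain = 0.171 + 0.115 = 0.286.
Margin to runaway = 1 − 0.286 = 0.71.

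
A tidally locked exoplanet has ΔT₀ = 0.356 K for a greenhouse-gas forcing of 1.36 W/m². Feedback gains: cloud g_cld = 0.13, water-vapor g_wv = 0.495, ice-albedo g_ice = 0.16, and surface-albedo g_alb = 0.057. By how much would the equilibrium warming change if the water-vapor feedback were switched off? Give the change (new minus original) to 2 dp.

-1.71 K

Original: g = 0.842, ΔT = 0.356/(1−0.842) = 2.2532 K.
Without water-vapor: g' = 0.347, ΔT' = 0.356/(1−0.347) = 0.5452 K.
Change = 0.5452 − 2.2532 = -1.71 K.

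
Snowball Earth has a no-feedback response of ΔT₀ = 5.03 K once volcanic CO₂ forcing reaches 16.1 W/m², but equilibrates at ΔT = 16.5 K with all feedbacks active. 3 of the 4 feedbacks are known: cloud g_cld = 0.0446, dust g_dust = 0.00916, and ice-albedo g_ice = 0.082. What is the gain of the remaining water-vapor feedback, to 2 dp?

0.56

Amplification A = ΔT/ΔT₀ = 16.5/5.03 = 3.28.
Total gain g = 1 − 1/A = 1 − 1/3.28 = 0.6951.
Known gains sum to 0.0446 + 0.00916 + 0.082 = 0.13576.
g_wv = 0.6951 − 0.13576 = 0.56.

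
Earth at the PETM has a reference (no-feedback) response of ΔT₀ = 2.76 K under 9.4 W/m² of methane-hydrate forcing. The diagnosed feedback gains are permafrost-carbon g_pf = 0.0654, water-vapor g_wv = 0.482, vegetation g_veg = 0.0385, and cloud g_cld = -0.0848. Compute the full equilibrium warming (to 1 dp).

Total gain g = 0.0654 + 0.482 + 0.0385 − 0.0848 = 0.5011.
Amplification A = 1/(1 − 0.5011) = 2.004.
ΔT = 2.76 × 2.004 = 5.5 K.

5.5 K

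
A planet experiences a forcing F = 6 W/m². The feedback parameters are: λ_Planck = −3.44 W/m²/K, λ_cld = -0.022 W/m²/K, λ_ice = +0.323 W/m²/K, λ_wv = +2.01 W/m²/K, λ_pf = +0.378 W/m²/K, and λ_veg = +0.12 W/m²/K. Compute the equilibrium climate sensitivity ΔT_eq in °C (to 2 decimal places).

Net feedback parameter λ = (−3.44) + (-0.022) + (+0.323) + (+2.01) + (+0.378) + (+0.12) = -0.631 W/m²/K.
ΔT = −F/λ = −6/(-0.631) = 9.51 °C.

9.51 °C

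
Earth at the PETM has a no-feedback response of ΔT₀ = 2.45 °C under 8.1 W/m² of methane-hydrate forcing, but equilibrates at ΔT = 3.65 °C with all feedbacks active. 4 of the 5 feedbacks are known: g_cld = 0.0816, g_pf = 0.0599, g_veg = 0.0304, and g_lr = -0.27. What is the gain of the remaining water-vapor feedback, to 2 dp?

Amplification A = ΔT/ΔT₀ = 3.65/2.45 = 1.49.
Total gain g = 1 − 1/A = 1 − 1/1.49 = 0.3289.
Known gains sum to 0.0816 + 0.0599 + 0.0304 − 0.27 = -0.0981.
g_wv = 0.3289 + 0.0981 = 0.43.

0.43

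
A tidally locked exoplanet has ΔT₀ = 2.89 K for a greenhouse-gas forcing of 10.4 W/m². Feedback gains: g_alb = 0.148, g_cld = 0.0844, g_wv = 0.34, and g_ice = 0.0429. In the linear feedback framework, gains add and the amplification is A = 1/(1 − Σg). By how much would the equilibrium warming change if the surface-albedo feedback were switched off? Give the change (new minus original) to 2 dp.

Original: g = 0.6153, ΔT = 2.89/(1−0.6153) = 7.5123 K.
Without surface-albedo: g' = 0.4673, ΔT' = 2.89/(1−0.4673) = 5.4252 K.
Change = 5.4252 − 7.5123 = -2.09 K.

-2.09 K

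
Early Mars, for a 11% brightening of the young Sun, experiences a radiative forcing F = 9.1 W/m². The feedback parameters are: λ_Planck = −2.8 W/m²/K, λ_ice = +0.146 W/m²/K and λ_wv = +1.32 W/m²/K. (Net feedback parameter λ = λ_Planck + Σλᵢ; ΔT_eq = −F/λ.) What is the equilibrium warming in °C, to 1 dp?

Net feedback parameter λ = (−2.8) + (+0.146) + (+1.32) = -1.334 W/m²/K.
ΔT = −F/λ = −9.1/(-1.334) = 6.8 °C.

6.8 °C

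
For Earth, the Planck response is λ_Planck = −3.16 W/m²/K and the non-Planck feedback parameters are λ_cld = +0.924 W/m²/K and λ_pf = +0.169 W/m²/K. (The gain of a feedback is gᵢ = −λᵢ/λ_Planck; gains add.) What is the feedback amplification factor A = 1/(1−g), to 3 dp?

Convert to gains: g_cld = 0.924/3.16 = 0.2924; g_pf = 0.169/3.16 = 0.05348.
Total gain g = 0.34588.
A = 1/(1 − 0.34588) = 1.529.

1.529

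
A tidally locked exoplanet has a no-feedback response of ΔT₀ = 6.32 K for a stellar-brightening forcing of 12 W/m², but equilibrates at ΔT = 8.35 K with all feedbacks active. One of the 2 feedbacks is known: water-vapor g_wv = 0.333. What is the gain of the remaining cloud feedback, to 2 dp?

Amplification A = ΔT/ΔT₀ = 8.35/6.32 = 1.321.
Total gain g = 1 − 1/A = 1 − 1/1.321 = 0.243.
The known gain is 0.333.
g_cld = 0.243 − 0.333 = -0.09.

-0.09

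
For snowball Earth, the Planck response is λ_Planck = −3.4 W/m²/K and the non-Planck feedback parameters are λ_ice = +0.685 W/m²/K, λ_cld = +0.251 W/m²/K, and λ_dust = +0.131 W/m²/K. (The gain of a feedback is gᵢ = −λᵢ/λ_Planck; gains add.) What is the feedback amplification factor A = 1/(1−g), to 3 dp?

Convert to gains: g_ice = 0.685/3.4 = 0.2015; g_cld = 0.251/3.4 = 0.07382; g_dust = 0.131/3.4 = 0.03853.
Total gain g = 0.31385.
A = 1/(1 − 0.31385) = 1.457.

1.457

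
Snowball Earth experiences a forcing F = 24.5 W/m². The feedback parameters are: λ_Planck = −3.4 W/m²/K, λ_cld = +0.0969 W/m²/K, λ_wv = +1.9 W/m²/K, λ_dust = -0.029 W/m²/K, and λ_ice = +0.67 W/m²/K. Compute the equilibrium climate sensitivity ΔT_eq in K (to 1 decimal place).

32.1 K

Net feedback parameter λ = (−3.4) + (+0.0969) + (+1.9) + (-0.029) + (+0.67) = -0.7621 W/m²/K.
ΔT = −F/λ = −24.5/(-0.7621) = 32.1 K.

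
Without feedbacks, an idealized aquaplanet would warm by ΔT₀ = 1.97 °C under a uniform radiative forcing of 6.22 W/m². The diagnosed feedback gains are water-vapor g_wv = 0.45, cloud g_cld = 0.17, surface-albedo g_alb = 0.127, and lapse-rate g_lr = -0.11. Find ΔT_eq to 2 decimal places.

Total gain g = 0.45 + 0.17 + 0.127 − 0.11 = 0.637.
Amplification A = 1/(1 − 0.637) = 2.755.
ΔT = 1.97 × 2.755 = 5.43 °C.

5.43 °C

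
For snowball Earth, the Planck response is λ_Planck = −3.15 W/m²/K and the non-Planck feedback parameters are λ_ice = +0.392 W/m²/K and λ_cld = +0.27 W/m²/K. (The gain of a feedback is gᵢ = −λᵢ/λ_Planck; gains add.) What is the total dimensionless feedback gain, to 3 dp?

0.210

Convert to gains: g_ice = 0.392/3.15 = 0.1244; g_cld = 0.27/3.15 = 0.08571.
Total gain g = 0.21011.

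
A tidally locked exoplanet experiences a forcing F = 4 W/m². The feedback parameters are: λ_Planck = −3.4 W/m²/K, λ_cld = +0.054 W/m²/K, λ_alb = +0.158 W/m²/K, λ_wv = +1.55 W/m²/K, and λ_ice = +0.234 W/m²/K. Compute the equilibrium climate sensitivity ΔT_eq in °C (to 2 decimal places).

2.85 °C

Net feedback parameter λ = (−3.4) + (+0.054) + (+0.158) + (+1.55) + (+0.234) = -1.404 W/m²/K.
ΔT = −F/λ = −4/(-1.404) = 2.85 °C.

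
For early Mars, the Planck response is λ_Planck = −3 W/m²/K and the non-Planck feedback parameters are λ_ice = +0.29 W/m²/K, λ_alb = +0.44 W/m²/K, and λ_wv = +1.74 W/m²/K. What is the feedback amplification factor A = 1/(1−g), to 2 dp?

Convert to gains: g_ice = 0.29/3 = 0.09667; g_alb = 0.44/3 = 0.1467; g_wv = 1.74/3 = 0.58.
Total gain g = 0.82337.
A = 1/(1 − 0.82337) = 5.66.

5.66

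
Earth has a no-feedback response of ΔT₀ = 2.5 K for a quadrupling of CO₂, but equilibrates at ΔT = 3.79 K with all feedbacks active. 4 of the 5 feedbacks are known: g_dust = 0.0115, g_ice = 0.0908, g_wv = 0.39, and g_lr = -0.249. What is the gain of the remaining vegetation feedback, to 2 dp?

Amplification A = ΔT/ΔT₀ = 3.79/2.5 = 1.516.
Total gain g = 1 − 1/A = 1 − 1/1.516 = 0.3404.
Known gains sum to 0.0115 + 0.0908 + 0.39 − 0.249 = 0.2433.
g_veg = 0.3404 − 0.2433 = 0.10.

0.10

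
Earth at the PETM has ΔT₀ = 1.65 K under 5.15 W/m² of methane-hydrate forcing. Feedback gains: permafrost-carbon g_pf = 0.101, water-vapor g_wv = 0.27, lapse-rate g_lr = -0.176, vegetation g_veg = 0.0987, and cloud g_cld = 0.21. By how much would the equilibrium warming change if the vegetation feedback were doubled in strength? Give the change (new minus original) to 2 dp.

0.83 K

Original: g = 0.5037, ΔT = 1.65/(1−0.5037) = 3.3246 K.
With doubled vegetation: g' = 0.6024, ΔT' = 1.65/(1−0.6024) = 4.1499 K.
Change = 4.1499 − 3.3246 = 0.83 K.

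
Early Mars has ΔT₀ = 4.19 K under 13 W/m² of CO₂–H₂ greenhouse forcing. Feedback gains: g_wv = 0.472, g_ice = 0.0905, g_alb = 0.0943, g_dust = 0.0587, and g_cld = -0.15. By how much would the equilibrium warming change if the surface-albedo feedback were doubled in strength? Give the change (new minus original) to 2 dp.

2.67 K

Original: g = 0.5655, ΔT = 4.19/(1−0.5655) = 9.6433 K.
With doubled surface-albedo: g' = 0.6598, ΔT' = 4.19/(1−0.6598) = 12.3163 K.
Change = 12.3163 − 9.6433 = 2.67 K.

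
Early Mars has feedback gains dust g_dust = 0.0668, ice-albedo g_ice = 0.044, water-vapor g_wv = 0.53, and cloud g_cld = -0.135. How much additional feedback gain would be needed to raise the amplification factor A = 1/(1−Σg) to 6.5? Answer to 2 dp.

Current total gain = 0.5058.
Target gain for A = 6.5: g* = 1 − 1/6.5 = 0.8462.
Additional gain needed = 0.8462 − 0.5058 = 0.34.

0.34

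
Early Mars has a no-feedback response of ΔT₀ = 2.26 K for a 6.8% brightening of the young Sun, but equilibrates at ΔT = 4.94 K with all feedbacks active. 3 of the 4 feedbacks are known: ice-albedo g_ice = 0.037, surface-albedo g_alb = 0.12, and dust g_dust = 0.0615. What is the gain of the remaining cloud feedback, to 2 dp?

0.32

Amplification A = ΔT/ΔT₀ = 4.94/2.26 = 2.186.
Total gain g = 1 − 1/A = 1 − 1/2.186 = 0.5425.
Known gains sum to 0.037 + 0.12 + 0.0615 = 0.2185.
g_cld = 0.5425 − 0.2185 = 0.32.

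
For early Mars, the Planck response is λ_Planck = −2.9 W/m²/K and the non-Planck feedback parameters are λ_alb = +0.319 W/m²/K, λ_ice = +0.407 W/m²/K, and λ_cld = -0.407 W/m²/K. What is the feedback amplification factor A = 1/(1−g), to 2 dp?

Convert to gains: g_alb = 0.319/2.9 = 0.11; g_ice = 0.407/2.9 = 0.1403; g_cld = -0.407/2.9 = -0.1403.
Total gain g = 0.11.
A = 1/(1 − 0.11) = 1.12.

1.12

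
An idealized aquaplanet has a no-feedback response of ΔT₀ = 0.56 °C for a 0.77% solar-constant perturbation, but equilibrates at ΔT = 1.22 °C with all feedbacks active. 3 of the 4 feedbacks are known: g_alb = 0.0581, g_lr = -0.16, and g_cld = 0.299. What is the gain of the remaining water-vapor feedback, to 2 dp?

0.34

Amplification A = ΔT/ΔT₀ = 1.22/0.56 = 2.179.
Total gain g = 1 − 1/A = 1 − 1/2.179 = 0.5411.
Known gains sum to 0.0581 − 0.16 + 0.299 = 0.1971.
g_wv = 0.5411 − 0.1971 = 0.34.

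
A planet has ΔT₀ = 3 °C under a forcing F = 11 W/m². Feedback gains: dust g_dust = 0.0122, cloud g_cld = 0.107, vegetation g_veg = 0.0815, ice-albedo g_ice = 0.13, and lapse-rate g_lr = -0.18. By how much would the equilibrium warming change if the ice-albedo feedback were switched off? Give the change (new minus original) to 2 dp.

-0.47 °C

Original: g = 0.1507, ΔT = 3/(1−0.1507) = 3.5323 °C.
Without ice-albedo: g' = 0.0207, ΔT' = 3/(1−0.0207) = 3.0634 °C.
Change = 3.0634 − 3.5323 = -0.47 °C.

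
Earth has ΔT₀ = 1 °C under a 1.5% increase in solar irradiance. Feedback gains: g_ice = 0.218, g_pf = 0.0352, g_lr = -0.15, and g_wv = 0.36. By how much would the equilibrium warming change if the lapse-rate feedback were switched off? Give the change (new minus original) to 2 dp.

0.72 °C

Original: g = 0.4632, ΔT = 1/(1−0.4632) = 1.8629 °C.
Without lapse-rate: g' = 0.6132, ΔT' = 1/(1−0.6132) = 2.5853 °C.
Change = 2.5853 − 1.8629 = 0.72 °C.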